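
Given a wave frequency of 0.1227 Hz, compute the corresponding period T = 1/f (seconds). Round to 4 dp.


T = 1 / f
T = 1 / 0.1227
T = 8.1500 s

8.1500


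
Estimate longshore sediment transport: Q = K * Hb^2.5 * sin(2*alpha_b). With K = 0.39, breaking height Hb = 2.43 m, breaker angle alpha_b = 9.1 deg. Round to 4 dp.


Q = K * Hb^2.5 * sin(2 * alpha_b)
Hb^2.5 = 2.43^2.5 = 9.204828
sin(2 * 9.1) = sin(18.2) = 0.312335
Q = 0.39 * 9.204828 * 0.312335
Q = 1.1212 m^3/s

1.1212


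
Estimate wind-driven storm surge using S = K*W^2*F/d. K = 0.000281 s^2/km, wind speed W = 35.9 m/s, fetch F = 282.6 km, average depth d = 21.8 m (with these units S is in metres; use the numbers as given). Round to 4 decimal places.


S = K * W^2 * F / d
W^2 = 35.9^2 = 1288.81
S = 0.000281 * 1288.81 * 282.6 / 21.8
Numerator = 0.000281 * 1288.81 * 282.6 = 102.345175
S = 102.345175 / 21.8 = 4.6947 m

4.6947


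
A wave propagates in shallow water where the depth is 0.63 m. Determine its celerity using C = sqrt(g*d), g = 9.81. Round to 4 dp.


Using the shallow-water approximation:
C = sqrt(g * d) = sqrt(9.81 * 0.63)
C = sqrt(6.1803)
C = 2.4860 m/s

2.4860


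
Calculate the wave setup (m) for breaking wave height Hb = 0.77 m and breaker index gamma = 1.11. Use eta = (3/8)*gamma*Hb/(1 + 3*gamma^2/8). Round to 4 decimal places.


eta = (3/8) * gamma * Hb / (1 + 3*gamma^2/8)
Numerator = (3/8) * 1.11 * 0.77 = 0.320513
Denominator = 1 + 3*1.11^2/8 = 1 + 0.462038 = 1.462038
eta = 0.320513 / 1.462038
eta = 0.2192 m

0.2192


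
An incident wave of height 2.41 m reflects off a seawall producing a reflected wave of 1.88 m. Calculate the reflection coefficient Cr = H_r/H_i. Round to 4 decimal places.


Cr = H_r / H_i
Cr = 1.88 / 2.41
Cr = 0.7801

0.7801


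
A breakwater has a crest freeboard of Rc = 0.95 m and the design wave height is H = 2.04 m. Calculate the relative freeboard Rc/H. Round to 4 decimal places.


Relative freeboard = Rc / H
= 0.95 / 2.04
= 0.4657

0.4657


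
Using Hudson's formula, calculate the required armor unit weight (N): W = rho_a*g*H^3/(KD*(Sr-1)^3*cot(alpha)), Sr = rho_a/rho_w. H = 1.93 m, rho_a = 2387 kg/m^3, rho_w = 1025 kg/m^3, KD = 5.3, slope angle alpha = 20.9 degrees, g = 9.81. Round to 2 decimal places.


Sr = rho_a / rho_w = 2387 / 1025 = 2.328780
(Sr - 1) = 1.328780
(Sr - 1)^3 = 2.346171
cot(20.9) = 1 / tan(20.9) = 1 / 0.381863 = 2.618741
Numerator = 2387 * 9.81 * 1.93^3 = 168342.3376
Denominator = 5.3 * 2.346171 * 2.618741 = 32.563282
W = 168342.3376 / 32.563282
W = 5169.70 N

5169.70


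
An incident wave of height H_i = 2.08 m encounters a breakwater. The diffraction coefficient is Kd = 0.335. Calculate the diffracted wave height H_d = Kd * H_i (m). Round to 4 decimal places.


H_d = Kd * H_i
H_d = 0.335 * 2.08
H_d = 0.6968 m

0.6968


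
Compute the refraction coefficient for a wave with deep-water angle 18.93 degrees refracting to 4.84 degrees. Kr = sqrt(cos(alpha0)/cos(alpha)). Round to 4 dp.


Kr = sqrt(cos(alpha0) / cos(alpha))
cos(18.93) = 0.945916
cos(4.84) = 0.996434
Kr = sqrt(0.945916 / 0.996434)
Kr = sqrt(0.949301)
Kr = 0.9743

0.9743


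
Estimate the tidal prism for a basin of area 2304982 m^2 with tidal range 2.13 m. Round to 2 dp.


Tidal prism = Area * Tidal range
P = 2304982 * 2.13
P = 4909611.66 m^3

4909611.66


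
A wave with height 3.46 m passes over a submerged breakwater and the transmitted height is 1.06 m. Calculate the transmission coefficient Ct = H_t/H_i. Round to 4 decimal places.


Ct = H_t / H_i
Ct = 1.06 / 3.46
Ct = 0.3064

0.3064


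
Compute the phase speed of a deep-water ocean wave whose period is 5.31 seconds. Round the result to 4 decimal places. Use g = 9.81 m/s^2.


We use the deep-water celerity formula:
C = g * T / (2 * pi)
C = 9.81 * 5.31 / (2 * 3.14159...)
C = 52.091100 / 6.283185
C = 8.2906 m/s

8.2906


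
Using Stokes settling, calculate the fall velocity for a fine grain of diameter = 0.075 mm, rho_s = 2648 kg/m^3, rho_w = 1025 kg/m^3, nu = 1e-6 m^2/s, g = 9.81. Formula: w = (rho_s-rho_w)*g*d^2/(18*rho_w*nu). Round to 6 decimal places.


w = (rho_s - rho_w) * g * d^2 / (18 * rho_w * nu)
d = 0.075 mm = 0.000075 m
rho_s - rho_w = 2648 - 1025 = 1623
Numerator = 1623 * 9.81 * (0.000075)^2 = 0.000089559169
Denominator = 18 * 1025 * 1e-6 = 0.018450
w = 0.004854 m/s

0.004854


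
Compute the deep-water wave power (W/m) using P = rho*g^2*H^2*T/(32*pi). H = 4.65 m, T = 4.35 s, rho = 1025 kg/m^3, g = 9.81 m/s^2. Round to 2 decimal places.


P = rho * g^2 * H^2 * T / (32 * pi)
P = 1025 * 9.81^2 * 4.65^2 * 4.35 / (32 * pi)
P = 1025 * 96.2361 * 21.6225 * 4.35 / 100.53096
P = 92290.54 W/m

92290.54


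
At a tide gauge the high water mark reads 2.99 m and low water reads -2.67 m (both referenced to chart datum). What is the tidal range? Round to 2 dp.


Tidal range = High water - Low water
Tidal range = 2.99 - (-2.67)
Tidal range = 5.66 m

5.66


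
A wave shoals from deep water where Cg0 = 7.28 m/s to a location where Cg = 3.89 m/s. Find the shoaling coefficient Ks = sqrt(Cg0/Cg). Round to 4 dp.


Ks = sqrt(Cg0 / Cg)
Ks = sqrt(7.28 / 3.89)
Ks = sqrt(1.8715)
Ks = 1.3680

1.3680


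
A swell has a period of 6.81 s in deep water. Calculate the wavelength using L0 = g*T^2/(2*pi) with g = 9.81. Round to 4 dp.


L0 = g * T^2 / (2 * pi)
L0 = 9.81 * 6.81^2 / (2 * pi)
L0 = 9.81 * 46.3761 / 6.28319
L0 = 454.9495 / 6.28319
L0 = 72.4075 m

72.4075


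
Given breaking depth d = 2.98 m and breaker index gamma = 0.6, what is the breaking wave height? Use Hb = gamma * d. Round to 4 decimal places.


Hb = gamma * d
Hb = 0.6 * 2.98
Hb = 1.7880 m

1.7880


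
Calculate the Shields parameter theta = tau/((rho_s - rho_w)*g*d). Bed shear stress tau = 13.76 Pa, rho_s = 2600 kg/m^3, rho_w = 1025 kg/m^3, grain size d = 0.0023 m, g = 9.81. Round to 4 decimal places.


theta = tau / ((rho_s - rho_w) * g * d)
rho_s - rho_w = 2600 - 1025 = 1575
Denominator = 1575 * 9.81 * 0.0023 = 35.536725
theta = 13.76 / 35.536725
theta = 0.3872

0.3872


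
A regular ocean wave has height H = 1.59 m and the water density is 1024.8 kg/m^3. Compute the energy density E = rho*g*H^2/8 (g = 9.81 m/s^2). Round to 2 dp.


E = (1/8) * rho * g * H^2
E = (1/8) * 1024.8 * 9.81 * 1.59^2
E = 0.125 * 1024.8 * 9.81 * 2.5281
E = 3176.96 J/m^2

3176.96


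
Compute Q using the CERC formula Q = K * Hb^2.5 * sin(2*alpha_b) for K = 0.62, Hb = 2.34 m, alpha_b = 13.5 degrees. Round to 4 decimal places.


Q = K * Hb^2.5 * sin(2 * alpha_b)
Hb^2.5 = 2.34^2.5 = 8.376057
sin(2 * 13.5) = sin(27.0) = 0.453990
Q = 0.62 * 8.376057 * 0.453990
Q = 2.3576 m^3/s

2.3576


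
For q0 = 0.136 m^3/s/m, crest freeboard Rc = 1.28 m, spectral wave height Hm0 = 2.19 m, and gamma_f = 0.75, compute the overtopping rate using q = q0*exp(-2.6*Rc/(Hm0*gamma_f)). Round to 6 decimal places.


q = q0 * exp(-2.6 * Rc / (Hm0 * gamma_f))
Exponent = -2.6 * 1.28 / (2.19 * 0.75)
= -2.6 * 1.28 / 1.6425
= -2.026180
exp(-2.026180) = 0.131838
q = 0.136 * 0.131838
q = 0.017930 m^3/s/m

0.017930


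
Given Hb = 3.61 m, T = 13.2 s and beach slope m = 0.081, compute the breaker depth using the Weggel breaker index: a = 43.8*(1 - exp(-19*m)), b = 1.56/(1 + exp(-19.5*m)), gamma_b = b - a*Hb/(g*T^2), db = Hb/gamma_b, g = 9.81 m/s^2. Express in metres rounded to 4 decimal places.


a = 43.8 * (1 - exp(-19 * m))
exp(-19 * 0.081) = exp(-1.5390) = 0.214596
a = 43.8 * (1 - 0.214596) = 34.400713
b = 1.56 / (1 + exp(-19.5 * m))
exp(-19.5 * 0.081) = exp(-1.5795) = 0.206078
b = 1.56 / (1 + 0.206078) = 1.293449
Hb / (g * T^2) = 3.61 / (9.81 * 13.2^2) = 3.61 / 1709.2944 = 0.00211198
gamma_b = b - a * Hb/(g*T^2) = 1.293449 - 34.400713 * 0.00211198 = 1.220795
db = Hb / gamma_b = 3.61 / 1.220795
db = 2.9571 m

2.9571


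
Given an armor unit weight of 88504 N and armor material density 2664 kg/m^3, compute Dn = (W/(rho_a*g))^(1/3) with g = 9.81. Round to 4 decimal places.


V = W / (rho_a * g)
V = 88504 / (2664 * 9.81)
V = 88504 / 26133.84
V = 3.386567 m^3
Dn = V^(1/3) = 3.386567^(1/3)
Dn = 1.5017 m

1.5017


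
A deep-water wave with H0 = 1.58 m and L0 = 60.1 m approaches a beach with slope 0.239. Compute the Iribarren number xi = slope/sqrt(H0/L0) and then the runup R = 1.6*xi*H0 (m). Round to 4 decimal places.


xi = slope / sqrt(H0/L0)
H0/L0 = 1.58/60.1 = 0.026290
sqrt(0.026290) = 0.162140
xi = 0.239 / 0.162140 = 1.474031
R = 1.6 * xi * H0 = 1.6 * 1.474031 * 1.58
R = 3.7264 m

3.7264


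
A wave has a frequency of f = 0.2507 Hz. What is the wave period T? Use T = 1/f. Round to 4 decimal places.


T = 1 / f
T = 1 / 0.2507
T = 3.9888 s

3.9888


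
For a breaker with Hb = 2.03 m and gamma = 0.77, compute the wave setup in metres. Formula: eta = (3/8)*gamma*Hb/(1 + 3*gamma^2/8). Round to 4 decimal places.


eta = (3/8) * gamma * Hb / (1 + 3*gamma^2/8)
Numerator = (3/8) * 0.77 * 2.03 = 0.586162
Denominator = 1 + 3*0.77^2/8 = 1 + 0.222338 = 1.222338
eta = 0.586162 / 1.222338
eta = 0.4795 m

0.4795


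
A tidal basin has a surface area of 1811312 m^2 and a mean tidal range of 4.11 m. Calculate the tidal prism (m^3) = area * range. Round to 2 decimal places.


Tidal prism = Area * Tidal range
P = 1811312 * 4.11
P = 7444492.32 m^3

7444492.32


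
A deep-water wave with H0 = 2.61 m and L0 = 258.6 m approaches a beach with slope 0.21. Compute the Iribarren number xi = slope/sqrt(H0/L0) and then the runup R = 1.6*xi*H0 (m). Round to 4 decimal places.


xi = slope / sqrt(H0/L0)
H0/L0 = 2.61/258.6 = 0.010093
sqrt(0.010093) = 0.100463
xi = 0.21 / 0.100463 = 2.090323
R = 1.6 * xi * H0 = 1.6 * 2.090323 * 2.61
R = 8.7292 m

8.7292


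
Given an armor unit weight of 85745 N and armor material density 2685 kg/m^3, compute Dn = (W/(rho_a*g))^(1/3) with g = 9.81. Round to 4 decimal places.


V = W / (rho_a * g)
V = 85745 / (2685 * 9.81)
V = 85745 / 26339.85
V = 3.255334 m^3
Dn = V^(1/3) = 3.255334^(1/3)
Dn = 1.4821 m

1.4821


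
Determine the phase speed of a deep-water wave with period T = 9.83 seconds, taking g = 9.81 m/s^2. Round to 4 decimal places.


We use the deep-water celerity formula:
C = g * T / (2 * pi)
C = 9.81 * 9.83 / (2 * 3.14159...)
C = 96.432300 / 6.283185
C = 15.3477 m/s

15.3477


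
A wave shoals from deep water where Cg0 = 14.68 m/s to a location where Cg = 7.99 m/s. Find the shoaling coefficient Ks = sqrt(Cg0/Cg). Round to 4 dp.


Ks = sqrt(Cg0 / Cg)
Ks = sqrt(14.68 / 7.99)
Ks = sqrt(1.8373)
Ks = 1.3555

1.3555


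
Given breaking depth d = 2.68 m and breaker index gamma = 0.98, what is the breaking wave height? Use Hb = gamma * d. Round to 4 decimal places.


Hb = gamma * d
Hb = 0.98 * 2.68
Hb = 2.6264 m

2.6264


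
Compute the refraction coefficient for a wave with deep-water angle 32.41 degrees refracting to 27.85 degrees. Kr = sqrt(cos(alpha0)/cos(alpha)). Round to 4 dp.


Kr = sqrt(cos(alpha0) / cos(alpha))
cos(32.41) = 0.844234
cos(27.85) = 0.884174
Kr = sqrt(0.844234 / 0.884174)
Kr = sqrt(0.954829)
Kr = 0.9772

0.9772


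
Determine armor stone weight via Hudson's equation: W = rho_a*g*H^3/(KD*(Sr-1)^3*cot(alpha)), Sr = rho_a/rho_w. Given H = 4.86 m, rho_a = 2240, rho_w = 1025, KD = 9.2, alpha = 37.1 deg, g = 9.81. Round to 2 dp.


Sr = rho_a / rho_w = 2240 / 1025 = 2.185366
(Sr - 1) = 1.185366
(Sr - 1)^3 = 1.665548
cot(37.1) = 1 / tan(37.1) = 1 / 0.756294 = 1.322237
Numerator = 2240 * 9.81 * 4.86^3 = 2522468.9758
Denominator = 9.2 * 1.665548 * 1.322237 = 20.260697
W = 2522468.9758 / 20.260697
W = 124500.60 N

124500.60


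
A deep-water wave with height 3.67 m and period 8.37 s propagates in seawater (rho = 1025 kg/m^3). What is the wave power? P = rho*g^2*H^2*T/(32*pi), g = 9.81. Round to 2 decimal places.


P = rho * g^2 * H^2 * T / (32 * pi)
P = 1025 * 9.81^2 * 3.67^2 * 8.37 / (32 * pi)
P = 1025 * 96.2361 * 13.4689 * 8.37 / 100.53096
P = 110616.42 W/m

110616.42


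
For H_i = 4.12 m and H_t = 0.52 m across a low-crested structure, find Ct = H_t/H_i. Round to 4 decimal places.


Ct = H_t / H_i
Ct = 0.52 / 4.12
Ct = 0.1262

0.1262


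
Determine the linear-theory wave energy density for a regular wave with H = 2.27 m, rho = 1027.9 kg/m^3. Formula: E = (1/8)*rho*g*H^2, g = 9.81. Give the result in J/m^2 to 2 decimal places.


E = (1/8) * rho * g * H^2
E = (1/8) * 1027.9 * 9.81 * 2.27^2
E = 0.125 * 1027.9 * 9.81 * 5.1529
E = 6495.04 J/m^2

6495.04


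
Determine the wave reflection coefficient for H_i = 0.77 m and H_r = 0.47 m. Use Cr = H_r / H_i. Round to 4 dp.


Cr = H_r / H_i
Cr = 0.47 / 0.77
Cr = 0.6104

0.6104


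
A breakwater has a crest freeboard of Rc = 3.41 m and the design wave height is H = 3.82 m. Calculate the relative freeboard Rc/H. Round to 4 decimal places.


Relative freeboard = Rc / H
= 3.41 / 3.82
= 0.8927

0.8927


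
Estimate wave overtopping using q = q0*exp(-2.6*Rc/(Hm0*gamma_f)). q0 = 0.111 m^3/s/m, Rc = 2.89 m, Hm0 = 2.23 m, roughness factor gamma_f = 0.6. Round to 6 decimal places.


q = q0 * exp(-2.6 * Rc / (Hm0 * gamma_f))
Exponent = -2.6 * 2.89 / (2.23 * 0.6)
= -2.6 * 2.89 / 1.3380
= -5.615845
exp(-5.615845) = 0.003640
q = 0.111 * 0.003640
q = 0.000404 m^3/s/m

0.000404


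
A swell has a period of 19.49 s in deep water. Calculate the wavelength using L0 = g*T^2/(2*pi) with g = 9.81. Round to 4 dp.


L0 = g * T^2 / (2 * pi)
L0 = 9.81 * 19.49^2 / (2 * pi)
L0 = 9.81 * 379.8601 / 6.28319
L0 = 3726.4276 / 6.28319
L0 = 593.0794 m

593.0794


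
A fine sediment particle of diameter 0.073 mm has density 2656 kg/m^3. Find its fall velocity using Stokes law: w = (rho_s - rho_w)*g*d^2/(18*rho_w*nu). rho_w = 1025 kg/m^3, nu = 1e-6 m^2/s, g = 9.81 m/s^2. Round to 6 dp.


w = (rho_s - rho_w) * g * d^2 / (18 * rho_w * nu)
d = 0.073 mm = 0.000073 m
rho_s - rho_w = 2656 - 1025 = 1631
Numerator = 1631 * 9.81 * (0.000073)^2 = 0.000085264586
Denominator = 18 * 1025 * 1e-6 = 0.018450
w = 0.004621 m/s

0.004621


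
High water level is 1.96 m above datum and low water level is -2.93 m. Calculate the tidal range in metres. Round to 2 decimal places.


Tidal range = High water - Low water
Tidal range = 1.96 - (-2.93)
Tidal range = 4.89 m

4.89


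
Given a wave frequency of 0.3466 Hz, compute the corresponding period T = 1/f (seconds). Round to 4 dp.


T = 1 / f
T = 1 / 0.3466
T = 2.8852 s

2.8852


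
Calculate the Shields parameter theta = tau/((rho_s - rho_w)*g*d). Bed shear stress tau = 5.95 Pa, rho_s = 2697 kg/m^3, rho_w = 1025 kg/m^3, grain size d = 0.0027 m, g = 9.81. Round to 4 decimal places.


theta = tau / ((rho_s - rho_w) * g * d)
rho_s - rho_w = 2697 - 1025 = 1672
Denominator = 1672 * 9.81 * 0.0027 = 44.286264
theta = 5.95 / 44.286264
theta = 0.1344

0.1344


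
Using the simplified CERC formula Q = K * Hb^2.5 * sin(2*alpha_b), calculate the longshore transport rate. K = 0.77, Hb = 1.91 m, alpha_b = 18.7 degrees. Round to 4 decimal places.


Q = K * Hb^2.5 * sin(2 * alpha_b)
Hb^2.5 = 1.91^2.5 = 5.041775
sin(2 * 18.7) = sin(37.4) = 0.607376
Q = 0.77 * 5.041775 * 0.607376
Q = 2.3579 m^3/s

2.3579


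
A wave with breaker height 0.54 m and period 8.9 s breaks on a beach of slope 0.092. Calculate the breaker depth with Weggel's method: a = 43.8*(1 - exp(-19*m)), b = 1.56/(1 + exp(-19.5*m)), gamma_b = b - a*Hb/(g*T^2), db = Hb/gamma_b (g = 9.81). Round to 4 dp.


a = 43.8 * (1 - exp(-19 * m))
exp(-19 * 0.092) = exp(-1.7480) = 0.174122
a = 43.8 * (1 - 0.174122) = 36.173463
b = 1.56 / (1 + exp(-19.5 * m))
exp(-19.5 * 0.092) = exp(-1.7940) = 0.166294
b = 1.56 / (1 + 0.166294) = 1.337571
Hb / (g * T^2) = 0.54 / (9.81 * 8.9^2) = 0.54 / 777.0501 = 0.00069494
gamma_b = b - a * Hb/(g*T^2) = 1.337571 - 36.173463 * 0.00069494 = 1.312432
db = Hb / gamma_b = 0.54 / 1.312432
db = 0.4114 m

0.4114


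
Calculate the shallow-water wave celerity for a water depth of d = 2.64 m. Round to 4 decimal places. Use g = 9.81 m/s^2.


Using the shallow-water approximation:
C = sqrt(g * d) = sqrt(9.81 * 2.64)
C = sqrt(25.8984)
C = 5.0890 m/s

5.0890


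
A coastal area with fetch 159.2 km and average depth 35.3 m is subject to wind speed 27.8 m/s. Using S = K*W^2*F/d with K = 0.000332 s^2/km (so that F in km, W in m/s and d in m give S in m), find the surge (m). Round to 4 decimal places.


S = K * W^2 * F / d
W^2 = 27.8^2 = 772.84
S = 0.000332 * 772.84 * 159.2 / 35.3
Numerator = 0.000332 * 772.84 * 159.2 = 40.847994
S = 40.847994 / 35.3 = 1.1572 m

1.1572


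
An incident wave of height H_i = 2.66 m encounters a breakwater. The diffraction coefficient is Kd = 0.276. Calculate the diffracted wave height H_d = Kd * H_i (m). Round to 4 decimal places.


H_d = Kd * H_i
H_d = 0.276 * 2.66
H_d = 0.7342 m

0.7342


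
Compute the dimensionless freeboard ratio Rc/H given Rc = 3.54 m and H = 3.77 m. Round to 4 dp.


Relative freeboard = Rc / H
= 3.54 / 3.77
= 0.9390

0.9390


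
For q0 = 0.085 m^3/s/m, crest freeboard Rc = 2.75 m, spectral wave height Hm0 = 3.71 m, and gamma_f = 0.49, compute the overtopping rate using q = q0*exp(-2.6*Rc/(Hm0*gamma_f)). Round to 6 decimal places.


q = q0 * exp(-2.6 * Rc / (Hm0 * gamma_f))
Exponent = -2.6 * 2.75 / (3.71 * 0.49)
= -2.6 * 2.75 / 1.8179
= -3.933110
exp(-3.933110) = 0.019583
q = 0.085 * 0.019583
q = 0.001665 m^3/s/m

0.001665


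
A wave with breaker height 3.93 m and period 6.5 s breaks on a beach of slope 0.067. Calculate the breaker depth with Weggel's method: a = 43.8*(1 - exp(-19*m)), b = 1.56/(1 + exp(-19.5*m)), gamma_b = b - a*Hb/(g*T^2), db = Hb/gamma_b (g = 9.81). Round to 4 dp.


a = 43.8 * (1 - exp(-19 * m))
exp(-19 * 0.067) = exp(-1.2730) = 0.279990
a = 43.8 * (1 - 0.279990) = 31.536421
b = 1.56 / (1 + exp(-19.5 * m))
exp(-19.5 * 0.067) = exp(-1.3065) = 0.270766
b = 1.56 / (1 + 0.270766) = 1.227606
Hb / (g * T^2) = 3.93 / (9.81 * 6.5^2) = 3.93 / 414.4725 = 0.00948193
gamma_b = b - a * Hb/(g*T^2) = 1.227606 - 31.536421 * 0.00948193 = 0.928580
db = Hb / gamma_b = 3.93 / 0.928580
db = 4.2323 m

4.2323


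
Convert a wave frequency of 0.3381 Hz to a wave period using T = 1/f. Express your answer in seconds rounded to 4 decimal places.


T = 1 / f
T = 1 / 0.3381
T = 2.9577 s

2.9577


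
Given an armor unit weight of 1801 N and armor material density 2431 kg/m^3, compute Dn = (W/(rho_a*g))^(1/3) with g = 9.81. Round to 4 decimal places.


V = W / (rho_a * g)
V = 1801 / (2431 * 9.81)
V = 1801 / 23848.11
V = 0.075520 m^3
Dn = V^(1/3) = 0.075520^(1/3)
Dn = 0.4227 m

0.4227


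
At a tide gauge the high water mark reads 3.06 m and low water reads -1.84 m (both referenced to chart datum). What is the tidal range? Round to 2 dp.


Tidal range = High water - Low water
Tidal range = 3.06 - (-1.84)
Tidal range = 4.90 m

4.90


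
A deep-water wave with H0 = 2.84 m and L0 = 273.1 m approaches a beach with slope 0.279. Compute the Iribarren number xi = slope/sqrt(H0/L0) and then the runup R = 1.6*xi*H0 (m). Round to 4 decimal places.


xi = slope / sqrt(H0/L0)
H0/L0 = 2.84/273.1 = 0.010399
sqrt(0.010399) = 0.101976
xi = 0.279 / 0.101976 = 2.735936
R = 1.6 * xi * H0 = 1.6 * 2.735936 * 2.84
R = 12.4321 m

12.4321


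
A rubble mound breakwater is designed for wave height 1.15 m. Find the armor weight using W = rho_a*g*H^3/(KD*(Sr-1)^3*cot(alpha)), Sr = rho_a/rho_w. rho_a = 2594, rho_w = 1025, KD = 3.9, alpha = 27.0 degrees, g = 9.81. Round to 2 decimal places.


Sr = rho_a / rho_w = 2594 / 1025 = 2.530732
(Sr - 1) = 1.530732
(Sr - 1)^3 = 3.586718
cot(27.0) = 1 / tan(27.0) = 1 / 0.509525 = 1.962611
Numerator = 2594 * 9.81 * 1.15^3 = 38701.9190
Denominator = 3.9 * 3.586718 * 1.962611 = 27.453389
W = 38701.9190 / 27.453389
W = 1409.73 N

1409.73


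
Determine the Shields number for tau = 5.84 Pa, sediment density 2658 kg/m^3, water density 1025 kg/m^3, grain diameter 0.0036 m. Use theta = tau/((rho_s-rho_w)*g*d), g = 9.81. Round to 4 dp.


theta = tau / ((rho_s - rho_w) * g * d)
rho_s - rho_w = 2658 - 1025 = 1633
Denominator = 1633 * 9.81 * 0.0036 = 57.671028
theta = 5.84 / 57.671028
theta = 0.1013

0.1013


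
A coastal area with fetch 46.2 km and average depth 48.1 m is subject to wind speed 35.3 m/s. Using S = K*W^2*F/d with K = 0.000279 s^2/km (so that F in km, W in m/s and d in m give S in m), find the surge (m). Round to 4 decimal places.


S = K * W^2 * F / d
W^2 = 35.3^2 = 1246.09
S = 0.000279 * 1246.09 * 46.2 / 48.1
Numerator = 0.000279 * 1246.09 * 46.2 = 16.061851
S = 16.061851 / 48.1 = 0.3339 m

0.3339


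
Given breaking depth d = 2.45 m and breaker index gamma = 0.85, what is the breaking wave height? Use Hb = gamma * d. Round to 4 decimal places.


Hb = gamma * d
Hb = 0.85 * 2.45
Hb = 2.0825 m

2.0825


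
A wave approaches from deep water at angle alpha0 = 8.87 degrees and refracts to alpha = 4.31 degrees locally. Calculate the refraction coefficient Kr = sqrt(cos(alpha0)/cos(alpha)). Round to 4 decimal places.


Kr = sqrt(cos(alpha0) / cos(alpha))
cos(8.87) = 0.988041
cos(4.31) = 0.997172
Kr = sqrt(0.988041 / 0.997172)
Kr = sqrt(0.990843)
Kr = 0.9954

0.9954


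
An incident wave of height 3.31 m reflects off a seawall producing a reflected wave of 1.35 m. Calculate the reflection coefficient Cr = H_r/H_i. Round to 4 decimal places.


Cr = H_r / H_i
Cr = 1.35 / 3.31
Cr = 0.4079

0.4079


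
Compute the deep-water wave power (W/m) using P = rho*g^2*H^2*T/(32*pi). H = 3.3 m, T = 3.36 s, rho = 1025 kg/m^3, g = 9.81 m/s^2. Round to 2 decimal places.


P = rho * g^2 * H^2 * T / (32 * pi)
P = 1025 * 9.81^2 * 3.3^2 * 3.36 / (32 * pi)
P = 1025 * 96.2361 * 10.8900 * 3.36 / 100.53096
P = 35902.87 W/m

35902.87


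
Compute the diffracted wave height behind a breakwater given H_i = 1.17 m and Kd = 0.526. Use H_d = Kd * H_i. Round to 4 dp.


H_d = Kd * H_i
H_d = 0.526 * 1.17
H_d = 0.6154 m

0.6154


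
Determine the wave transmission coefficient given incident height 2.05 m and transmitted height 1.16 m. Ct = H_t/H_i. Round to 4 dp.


Ct = H_t / H_i
Ct = 1.16 / 2.05
Ct = 0.5659

0.5659


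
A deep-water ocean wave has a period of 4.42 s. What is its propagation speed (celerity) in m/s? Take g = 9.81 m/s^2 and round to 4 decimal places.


We use the deep-water celerity formula:
C = g * T / (2 * pi)
C = 9.81 * 4.42 / (2 * 3.14159...)
C = 43.360200 / 6.283185
C = 6.9010 m/s

6.9010


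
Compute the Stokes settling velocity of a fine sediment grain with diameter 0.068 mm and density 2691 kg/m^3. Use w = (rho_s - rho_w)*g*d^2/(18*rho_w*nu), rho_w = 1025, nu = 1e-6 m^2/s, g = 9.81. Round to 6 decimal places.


w = (rho_s - rho_w) * g * d^2 / (18 * rho_w * nu)
d = 0.068 mm = 0.000068 m
rho_s - rho_w = 2691 - 1025 = 1666
Numerator = 1666 * 9.81 * (0.000068)^2 = 0.000075572159
Denominator = 18 * 1025 * 1e-6 = 0.018450
w = 0.004096 m/s

0.004096


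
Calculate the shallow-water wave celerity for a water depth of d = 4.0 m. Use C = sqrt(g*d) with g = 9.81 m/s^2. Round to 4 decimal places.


Using the shallow-water approximation:
C = sqrt(g * d) = sqrt(9.81 * 4.0)
C = sqrt(39.2400)
C = 6.2642 m/s

6.2642


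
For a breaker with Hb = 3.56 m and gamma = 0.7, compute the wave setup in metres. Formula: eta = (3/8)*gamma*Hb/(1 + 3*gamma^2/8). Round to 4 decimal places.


eta = (3/8) * gamma * Hb / (1 + 3*gamma^2/8)
Numerator = (3/8) * 0.7 * 3.56 = 0.934500
Denominator = 1 + 3*0.7^2/8 = 1 + 0.183750 = 1.183750
eta = 0.934500 / 1.183750
eta = 0.7894 m

0.7894


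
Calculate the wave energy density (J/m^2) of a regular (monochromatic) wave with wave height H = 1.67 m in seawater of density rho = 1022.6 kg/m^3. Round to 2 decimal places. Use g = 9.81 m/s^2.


E = (1/8) * rho * g * H^2
E = (1/8) * 1022.6 * 9.81 * 1.67^2
E = 0.125 * 1022.6 * 9.81 * 2.7889
E = 3497.18 J/m^2

3497.18


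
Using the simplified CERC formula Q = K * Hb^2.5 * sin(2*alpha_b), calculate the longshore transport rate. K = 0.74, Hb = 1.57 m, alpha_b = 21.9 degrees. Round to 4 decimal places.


Q = K * Hb^2.5 * sin(2 * alpha_b)
Hb^2.5 = 1.57^2.5 = 3.088511
sin(2 * 21.9) = sin(43.8) = 0.692143
Q = 0.74 * 3.088511 * 0.692143
Q = 1.5819 m^3/s

1.5819


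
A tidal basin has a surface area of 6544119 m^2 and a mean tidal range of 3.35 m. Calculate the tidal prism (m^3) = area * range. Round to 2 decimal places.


Tidal prism = Area * Tidal range
P = 6544119 * 3.35
P = 21922798.65 m^3

21922798.65


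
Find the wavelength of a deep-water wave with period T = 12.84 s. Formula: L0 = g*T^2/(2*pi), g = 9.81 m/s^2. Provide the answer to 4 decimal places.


L0 = g * T^2 / (2 * pi)
L0 = 9.81 * 12.84^2 / (2 * pi)
L0 = 9.81 * 164.8656 / 6.28319
L0 = 1617.3315 / 6.28319
L0 = 257.4063 m

257.4063


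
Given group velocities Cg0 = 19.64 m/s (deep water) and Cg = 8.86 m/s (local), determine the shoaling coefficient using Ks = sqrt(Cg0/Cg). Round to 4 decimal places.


Ks = sqrt(Cg0 / Cg)
Ks = sqrt(19.64 / 8.86)
Ks = sqrt(2.2167)
Ks = 1.4889

1.4889


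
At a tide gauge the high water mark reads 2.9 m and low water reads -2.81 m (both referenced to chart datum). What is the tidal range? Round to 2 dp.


Tidal range = High water - Low water
Tidal range = 2.9 - (-2.81)
Tidal range = 5.71 m

5.71


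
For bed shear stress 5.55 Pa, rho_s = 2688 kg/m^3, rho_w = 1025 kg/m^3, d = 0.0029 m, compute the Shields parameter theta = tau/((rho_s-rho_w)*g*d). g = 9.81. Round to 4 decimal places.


theta = tau / ((rho_s - rho_w) * g * d)
rho_s - rho_w = 2688 - 1025 = 1663
Denominator = 1663 * 9.81 * 0.0029 = 47.310687
theta = 5.55 / 47.310687
theta = 0.1173

0.1173


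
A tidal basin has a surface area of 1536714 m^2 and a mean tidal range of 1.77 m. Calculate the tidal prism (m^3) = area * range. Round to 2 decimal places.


Tidal prism = Area * Tidal range
P = 1536714 * 1.77
P = 2719983.78 m^3

2719983.78


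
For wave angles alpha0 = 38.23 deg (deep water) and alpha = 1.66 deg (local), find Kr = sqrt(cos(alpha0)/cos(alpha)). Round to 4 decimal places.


Kr = sqrt(cos(alpha0) / cos(alpha))
cos(38.23) = 0.785533
cos(1.66) = 0.999580
Kr = sqrt(0.785533 / 0.999580)
Kr = sqrt(0.785863)
Kr = 0.8865

0.8865


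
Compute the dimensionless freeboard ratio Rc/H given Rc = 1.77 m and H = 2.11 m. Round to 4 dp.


Relative freeboard = Rc / H
= 1.77 / 2.11
= 0.8389

0.8389


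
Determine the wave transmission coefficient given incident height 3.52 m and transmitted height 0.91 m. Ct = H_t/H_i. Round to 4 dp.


Ct = H_t / H_i
Ct = 0.91 / 3.52
Ct = 0.2585

0.2585


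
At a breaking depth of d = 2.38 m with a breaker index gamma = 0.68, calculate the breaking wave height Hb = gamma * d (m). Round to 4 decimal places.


Hb = gamma * d
Hb = 0.68 * 2.38
Hb = 1.6184 m

1.6184


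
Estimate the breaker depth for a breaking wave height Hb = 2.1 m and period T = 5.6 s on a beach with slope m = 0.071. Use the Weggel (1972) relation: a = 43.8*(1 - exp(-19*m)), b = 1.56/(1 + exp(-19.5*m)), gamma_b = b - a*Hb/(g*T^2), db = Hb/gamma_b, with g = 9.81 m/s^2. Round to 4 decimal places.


a = 43.8 * (1 - exp(-19 * m))
exp(-19 * 0.071) = exp(-1.3490) = 0.259500
a = 43.8 * (1 - 0.259500) = 32.433916
b = 1.56 / (1 + exp(-19.5 * m))
exp(-19.5 * 0.071) = exp(-1.3845) = 0.250449
b = 1.56 / (1 + 0.250449) = 1.247552
Hb / (g * T^2) = 2.1 / (9.81 * 5.6^2) = 2.1 / 307.6416 = 0.00682612
gamma_b = b - a * Hb/(g*T^2) = 1.247552 - 32.433916 * 0.00682612 = 1.026154
db = Hb / gamma_b = 2.1 / 1.026154
db = 2.0465 m

2.0465


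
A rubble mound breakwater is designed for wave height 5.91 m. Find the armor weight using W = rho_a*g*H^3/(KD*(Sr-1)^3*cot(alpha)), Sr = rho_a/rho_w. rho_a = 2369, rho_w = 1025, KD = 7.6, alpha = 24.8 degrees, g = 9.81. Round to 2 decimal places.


Sr = rho_a / rho_w = 2369 / 1025 = 2.311220
(Sr - 1) = 1.311220
(Sr - 1)^3 = 2.254375
cot(24.8) = 1 / tan(24.8) = 1 / 0.462065 = 2.164198
Numerator = 2369 * 9.81 * 5.91^3 = 4797295.9433
Denominator = 7.6 * 2.254375 * 2.164198 = 37.079755
W = 4797295.9433 / 37.079755
W = 129377.77 N

129377.77


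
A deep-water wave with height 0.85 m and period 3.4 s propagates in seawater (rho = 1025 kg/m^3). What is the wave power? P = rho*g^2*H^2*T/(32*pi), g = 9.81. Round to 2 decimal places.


P = rho * g^2 * H^2 * T / (32 * pi)
P = 1025 * 9.81^2 * 0.85^2 * 3.4 / (32 * pi)
P = 1025 * 96.2361 * 0.7225 * 3.4 / 100.53096
P = 2410.34 W/m

2410.34


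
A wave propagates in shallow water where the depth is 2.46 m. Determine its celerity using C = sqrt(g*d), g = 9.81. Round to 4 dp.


Using the shallow-water approximation:
C = sqrt(g * d) = sqrt(9.81 * 2.46)
C = sqrt(24.1326)
C = 4.9125 m/s

4.9125


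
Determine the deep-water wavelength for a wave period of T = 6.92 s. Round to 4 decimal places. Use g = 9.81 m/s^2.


L0 = g * T^2 / (2 * pi)
L0 = 9.81 * 6.92^2 / (2 * pi)
L0 = 9.81 * 47.8864 / 6.28319
L0 = 469.7656 / 6.28319
L0 = 74.7655 m

74.7655


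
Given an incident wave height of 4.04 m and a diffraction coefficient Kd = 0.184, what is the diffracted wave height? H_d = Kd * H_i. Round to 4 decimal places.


H_d = Kd * H_i
H_d = 0.184 * 4.04
H_d = 0.7434 m

0.7434


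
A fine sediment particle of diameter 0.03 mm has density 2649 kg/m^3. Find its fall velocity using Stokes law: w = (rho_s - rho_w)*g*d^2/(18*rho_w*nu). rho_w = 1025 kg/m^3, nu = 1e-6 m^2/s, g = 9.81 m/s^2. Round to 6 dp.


w = (rho_s - rho_w) * g * d^2 / (18 * rho_w * nu)
d = 0.03 mm = 0.000030 m
rho_s - rho_w = 2649 - 1025 = 1624
Numerator = 1624 * 9.81 * (0.000030)^2 = 0.000014338296
Denominator = 18 * 1025 * 1e-6 = 0.018450
w = 0.000777 m/s

0.000777


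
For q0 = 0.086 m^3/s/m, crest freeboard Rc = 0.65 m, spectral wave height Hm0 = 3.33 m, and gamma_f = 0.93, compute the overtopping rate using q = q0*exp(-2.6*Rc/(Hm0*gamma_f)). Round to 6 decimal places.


q = q0 * exp(-2.6 * Rc / (Hm0 * gamma_f))
Exponent = -2.6 * 0.65 / (3.33 * 0.93)
= -2.6 * 0.65 / 3.0969
= -0.545707
exp(-0.545707) = 0.579432
q = 0.086 * 0.579432
q = 0.049831 m^3/s/m

0.049831


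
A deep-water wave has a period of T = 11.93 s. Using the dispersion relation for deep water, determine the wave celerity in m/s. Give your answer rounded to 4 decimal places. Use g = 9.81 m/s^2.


We use the deep-water celerity formula:
C = g * T / (2 * pi)
C = 9.81 * 11.93 / (2 * 3.14159...)
C = 117.033300 / 6.283185
C = 18.6264 m/s

18.6264


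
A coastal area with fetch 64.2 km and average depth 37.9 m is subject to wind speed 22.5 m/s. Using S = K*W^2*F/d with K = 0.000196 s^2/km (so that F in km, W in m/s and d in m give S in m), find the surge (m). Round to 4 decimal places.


S = K * W^2 * F / d
W^2 = 22.5^2 = 506.25
S = 0.000196 * 506.25 * 64.2 / 37.9
Numerator = 0.000196 * 506.25 * 64.2 = 6.370245
S = 6.370245 / 37.9 = 0.1681 m

0.1681


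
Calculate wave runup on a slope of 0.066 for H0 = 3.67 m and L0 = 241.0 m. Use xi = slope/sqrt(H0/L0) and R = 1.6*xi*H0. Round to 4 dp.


xi = slope / sqrt(H0/L0)
H0/L0 = 3.67/241.0 = 0.015228
sqrt(0.015228) = 0.123403
xi = 0.066 / 0.123403 = 0.534835
R = 1.6 * xi * H0 = 1.6 * 0.534835 * 3.67
R = 3.1405 m

3.1405


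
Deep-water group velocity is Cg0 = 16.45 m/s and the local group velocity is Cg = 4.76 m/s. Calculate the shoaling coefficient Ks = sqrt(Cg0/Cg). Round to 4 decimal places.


Ks = sqrt(Cg0 / Cg)
Ks = sqrt(16.45 / 4.76)
Ks = sqrt(3.4559)
Ks = 1.8590

1.8590


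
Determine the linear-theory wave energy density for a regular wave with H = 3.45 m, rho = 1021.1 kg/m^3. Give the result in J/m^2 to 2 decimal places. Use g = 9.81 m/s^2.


E = (1/8) * rho * g * H^2
E = (1/8) * 1021.1 * 9.81 * 3.45^2
E = 0.125 * 1021.1 * 9.81 * 11.9025
E = 14903.40 J/m^2

14903.40


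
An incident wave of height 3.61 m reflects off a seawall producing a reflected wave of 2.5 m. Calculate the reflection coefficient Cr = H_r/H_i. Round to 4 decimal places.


Cr = H_r / H_i
Cr = 2.5 / 3.61
Cr = 0.6925

0.6925


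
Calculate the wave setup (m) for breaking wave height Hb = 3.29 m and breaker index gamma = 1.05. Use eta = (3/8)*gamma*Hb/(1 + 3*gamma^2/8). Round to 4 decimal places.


eta = (3/8) * gamma * Hb / (1 + 3*gamma^2/8)
Numerator = (3/8) * 1.05 * 3.29 = 1.295438
Denominator = 1 + 3*1.05^2/8 = 1 + 0.413438 = 1.413438
eta = 1.295438 / 1.413438
eta = 0.9165 m

0.9165


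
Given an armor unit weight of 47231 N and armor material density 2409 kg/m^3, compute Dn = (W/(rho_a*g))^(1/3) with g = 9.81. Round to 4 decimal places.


V = W / (rho_a * g)
V = 47231 / (2409 * 9.81)
V = 47231 / 23632.29
V = 1.998579 m^3
Dn = V^(1/3) = 1.998579^(1/3)
Dn = 1.2596 m

1.2596


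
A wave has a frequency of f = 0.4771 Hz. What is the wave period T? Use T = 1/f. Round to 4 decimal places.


T = 1 / f
T = 1 / 0.4771
T = 2.0960 s

2.0960


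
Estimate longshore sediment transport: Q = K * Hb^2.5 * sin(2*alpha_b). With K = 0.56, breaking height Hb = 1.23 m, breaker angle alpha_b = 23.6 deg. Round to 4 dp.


Q = K * Hb^2.5 * sin(2 * alpha_b)
Hb^2.5 = 1.23^2.5 = 1.677887
sin(2 * 23.6) = sin(47.2) = 0.733730
Q = 0.56 * 1.677887 * 0.733730
Q = 0.6894 m^3/s

0.6894


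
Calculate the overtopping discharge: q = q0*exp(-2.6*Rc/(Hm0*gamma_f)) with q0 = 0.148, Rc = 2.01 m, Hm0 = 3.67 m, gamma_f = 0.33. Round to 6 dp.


q = q0 * exp(-2.6 * Rc / (Hm0 * gamma_f))
Exponent = -2.6 * 2.01 / (3.67 * 0.33)
= -2.6 * 2.01 / 1.2111
= -4.315085
exp(-4.315085) = 0.013365
q = 0.148 * 0.013365
q = 0.001978 m^3/s/m

0.001978


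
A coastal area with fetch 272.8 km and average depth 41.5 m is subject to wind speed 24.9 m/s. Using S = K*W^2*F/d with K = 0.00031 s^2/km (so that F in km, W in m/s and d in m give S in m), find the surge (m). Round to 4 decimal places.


S = K * W^2 * F / d
W^2 = 24.9^2 = 620.01
S = 0.00031 * 620.01 * 272.8 / 41.5
Numerator = 0.00031 * 620.01 * 272.8 = 52.433006
S = 52.433006 / 41.5 = 1.2634 m

1.2634


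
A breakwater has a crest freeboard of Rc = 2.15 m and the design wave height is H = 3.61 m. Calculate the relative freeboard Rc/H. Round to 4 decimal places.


Relative freeboard = Rc / H
= 2.15 / 3.61
= 0.5956

0.5956


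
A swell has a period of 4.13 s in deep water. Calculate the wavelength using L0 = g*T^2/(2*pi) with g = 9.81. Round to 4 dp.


L0 = g * T^2 / (2 * pi)
L0 = 9.81 * 4.13^2 / (2 * pi)
L0 = 9.81 * 17.0569 / 6.28319
L0 = 167.3282 / 6.28319
L0 = 26.6311 m

26.6311


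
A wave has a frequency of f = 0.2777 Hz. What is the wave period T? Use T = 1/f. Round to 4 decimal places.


T = 1 / f
T = 1 / 0.2777
T = 3.6010 s

3.6010


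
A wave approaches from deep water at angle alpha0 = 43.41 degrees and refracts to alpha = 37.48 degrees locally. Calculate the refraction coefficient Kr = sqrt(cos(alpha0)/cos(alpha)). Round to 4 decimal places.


Kr = sqrt(cos(alpha0) / cos(alpha))
cos(43.41) = 0.726455
cos(37.48) = 0.793566
Kr = sqrt(0.726455 / 0.793566)
Kr = sqrt(0.915431)
Kr = 0.9568

0.9568


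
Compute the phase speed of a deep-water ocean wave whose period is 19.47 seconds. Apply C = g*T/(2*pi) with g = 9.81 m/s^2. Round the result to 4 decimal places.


We use the deep-water celerity formula:
C = g * T / (2 * pi)
C = 9.81 * 19.47 / (2 * 3.14159...)
C = 191.000700 / 6.283185
C = 30.3987 m/s

30.3987


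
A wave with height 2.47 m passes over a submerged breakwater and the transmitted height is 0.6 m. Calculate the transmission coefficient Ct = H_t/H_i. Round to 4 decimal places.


Ct = H_t / H_i
Ct = 0.6 / 2.47
Ct = 0.2429

0.2429


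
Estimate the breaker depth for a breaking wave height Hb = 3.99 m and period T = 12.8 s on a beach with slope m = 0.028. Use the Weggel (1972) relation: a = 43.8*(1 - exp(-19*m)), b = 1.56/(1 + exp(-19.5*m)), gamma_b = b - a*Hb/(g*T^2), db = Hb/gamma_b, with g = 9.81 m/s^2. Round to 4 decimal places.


a = 43.8 * (1 - exp(-19 * m))
exp(-19 * 0.028) = exp(-0.5320) = 0.587429
a = 43.8 * (1 - 0.587429) = 18.070613
b = 1.56 / (1 + exp(-19.5 * m))
exp(-19.5 * 0.028) = exp(-0.5460) = 0.579262
b = 1.56 / (1 + 0.579262) = 0.987803
Hb / (g * T^2) = 3.99 / (9.81 * 12.8^2) = 3.99 / 1607.2704 = 0.00248247
gamma_b = b - a * Hb/(g*T^2) = 0.987803 - 18.070613 * 0.00248247 = 0.942943
db = Hb / gamma_b = 3.99 / 0.942943
db = 4.2314 m

4.2314


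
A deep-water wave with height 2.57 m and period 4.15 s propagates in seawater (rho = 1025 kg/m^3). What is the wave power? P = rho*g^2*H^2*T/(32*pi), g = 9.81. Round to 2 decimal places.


P = rho * g^2 * H^2 * T / (32 * pi)
P = 1025 * 9.81^2 * 2.57^2 * 4.15 / (32 * pi)
P = 1025 * 96.2361 * 6.6049 * 4.15 / 100.53096
P = 26895.30 W/m

26895.30


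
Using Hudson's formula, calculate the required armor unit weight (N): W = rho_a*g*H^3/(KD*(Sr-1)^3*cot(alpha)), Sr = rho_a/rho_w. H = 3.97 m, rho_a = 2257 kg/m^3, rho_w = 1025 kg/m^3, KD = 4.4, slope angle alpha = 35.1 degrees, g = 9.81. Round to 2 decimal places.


Sr = rho_a / rho_w = 2257 / 1025 = 2.201951
(Sr - 1) = 1.201951
(Sr - 1)^3 = 1.736443
cot(35.1) = 1 / tan(35.1) = 1 / 0.702812 = 1.422856
Numerator = 2257 * 9.81 * 3.97^3 = 1385390.1220
Denominator = 4.4 * 1.736443 * 1.422856 = 10.871117
W = 1385390.1220 / 10.871117
W = 127437.70 N

127437.70


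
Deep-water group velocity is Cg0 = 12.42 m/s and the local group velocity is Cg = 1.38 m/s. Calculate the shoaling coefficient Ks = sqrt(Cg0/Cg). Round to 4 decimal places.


Ks = sqrt(Cg0 / Cg)
Ks = sqrt(12.42 / 1.38)
Ks = sqrt(9.0000)
Ks = 3.0000

3.0000


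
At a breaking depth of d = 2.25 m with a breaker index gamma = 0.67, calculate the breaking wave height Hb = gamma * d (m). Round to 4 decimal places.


Hb = gamma * d
Hb = 0.67 * 2.25
Hb = 1.5075 m

1.5075


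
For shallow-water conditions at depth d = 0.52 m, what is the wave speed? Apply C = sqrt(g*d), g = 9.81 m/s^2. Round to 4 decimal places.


Using the shallow-water approximation:
C = sqrt(g * d) = sqrt(9.81 * 0.52)
C = sqrt(5.1012)
C = 2.2586 m/s

2.2586


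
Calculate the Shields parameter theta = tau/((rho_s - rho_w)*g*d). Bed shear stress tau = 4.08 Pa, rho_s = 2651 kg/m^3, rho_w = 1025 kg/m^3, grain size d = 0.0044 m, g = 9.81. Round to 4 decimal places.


theta = tau / ((rho_s - rho_w) * g * d)
rho_s - rho_w = 2651 - 1025 = 1626
Denominator = 1626 * 9.81 * 0.0044 = 70.184664
theta = 4.08 / 70.184664
theta = 0.0581

0.0581


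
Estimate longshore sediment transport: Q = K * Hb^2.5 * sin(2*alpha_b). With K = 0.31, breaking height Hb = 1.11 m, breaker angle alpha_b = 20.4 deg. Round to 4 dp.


Q = K * Hb^2.5 * sin(2 * alpha_b)
Hb^2.5 = 1.11^2.5 = 1.298098
sin(2 * 20.4) = sin(40.8) = 0.653421
Q = 0.31 * 1.298098 * 0.653421
Q = 0.2629 m^3/s

0.2629


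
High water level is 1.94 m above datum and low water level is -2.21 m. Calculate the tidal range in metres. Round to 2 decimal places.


Tidal range = High water - Low water
Tidal range = 1.94 - (-2.21)
Tidal range = 4.15 m

4.15


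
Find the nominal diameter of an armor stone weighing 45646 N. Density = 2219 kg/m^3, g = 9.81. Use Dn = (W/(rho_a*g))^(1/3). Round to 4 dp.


V = W / (rho_a * g)
V = 45646 / (2219 * 9.81)
V = 45646 / 21768.39
V = 2.096894 m^3
Dn = V^(1/3) = 2.096894^(1/3)
Dn = 1.2799 m

1.2799


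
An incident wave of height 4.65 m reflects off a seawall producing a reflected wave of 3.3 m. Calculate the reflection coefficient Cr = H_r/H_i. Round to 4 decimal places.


Cr = H_r / H_i
Cr = 3.3 / 4.65
Cr = 0.7097

0.7097


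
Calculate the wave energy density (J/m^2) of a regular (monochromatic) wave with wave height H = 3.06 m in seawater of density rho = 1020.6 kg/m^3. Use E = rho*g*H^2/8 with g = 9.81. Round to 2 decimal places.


E = (1/8) * rho * g * H^2
E = (1/8) * 1020.6 * 9.81 * 3.06^2
E = 0.125 * 1020.6 * 9.81 * 9.3636
E = 11718.65 J/m^2

11718.65


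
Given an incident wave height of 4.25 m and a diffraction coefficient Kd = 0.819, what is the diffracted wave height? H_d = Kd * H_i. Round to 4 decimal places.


H_d = Kd * H_i
H_d = 0.819 * 4.25
H_d = 3.4808 m

3.4808


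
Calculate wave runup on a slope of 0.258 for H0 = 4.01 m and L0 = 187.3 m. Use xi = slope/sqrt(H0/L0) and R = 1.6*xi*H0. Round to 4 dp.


xi = slope / sqrt(H0/L0)
H0/L0 = 4.01/187.3 = 0.021410
sqrt(0.021410) = 0.146320
xi = 0.258 / 0.146320 = 1.763260
R = 1.6 * xi * H0 = 1.6 * 1.763260 * 4.01
R = 11.3131 m

11.3131
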